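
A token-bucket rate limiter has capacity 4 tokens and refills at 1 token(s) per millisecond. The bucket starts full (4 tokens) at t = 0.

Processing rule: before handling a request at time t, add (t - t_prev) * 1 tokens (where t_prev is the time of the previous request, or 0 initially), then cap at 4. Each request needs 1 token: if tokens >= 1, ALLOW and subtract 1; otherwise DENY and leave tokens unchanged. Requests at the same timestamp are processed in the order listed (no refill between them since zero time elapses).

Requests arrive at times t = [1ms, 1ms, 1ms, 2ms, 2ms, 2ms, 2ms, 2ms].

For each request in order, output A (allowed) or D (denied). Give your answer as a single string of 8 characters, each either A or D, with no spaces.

Answer: AAAAADDD

Derivation:
Simulating step by step:
  req#1 t=1ms: ALLOW
  req#2 t=1ms: ALLOW
  req#3 t=1ms: ALLOW
  req#4 t=2ms: ALLOW
  req#5 t=2ms: ALLOW
  req#6 t=2ms: DENY
  req#7 t=2ms: DENY
  req#8 t=2ms: DENY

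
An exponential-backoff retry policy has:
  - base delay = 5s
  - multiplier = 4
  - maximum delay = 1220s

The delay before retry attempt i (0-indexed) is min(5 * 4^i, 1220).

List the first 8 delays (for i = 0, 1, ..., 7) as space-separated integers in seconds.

Computing each delay:
  i=0: min(5*4^0, 1220) = 5
  i=1: min(5*4^1, 1220) = 20
  i=2: min(5*4^2, 1220) = 80
  i=3: min(5*4^3, 1220) = 320
  i=4: min(5*4^4, 1220) = 1220
  i=5: min(5*4^5, 1220) = 1220
  i=6: min(5*4^6, 1220) = 1220
  i=7: min(5*4^7, 1220) = 1220

Answer: 5 20 80 320 1220 1220 1220 1220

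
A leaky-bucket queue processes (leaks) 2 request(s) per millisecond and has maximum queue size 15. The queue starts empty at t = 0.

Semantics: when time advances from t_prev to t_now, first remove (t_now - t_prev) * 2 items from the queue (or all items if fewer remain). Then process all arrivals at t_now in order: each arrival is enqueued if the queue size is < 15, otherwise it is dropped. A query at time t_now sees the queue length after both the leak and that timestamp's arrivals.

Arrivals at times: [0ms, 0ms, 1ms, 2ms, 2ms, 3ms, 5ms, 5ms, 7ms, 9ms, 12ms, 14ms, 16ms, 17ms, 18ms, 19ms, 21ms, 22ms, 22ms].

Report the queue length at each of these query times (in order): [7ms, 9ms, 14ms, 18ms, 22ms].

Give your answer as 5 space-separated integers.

Answer: 1 1 1 1 2

Derivation:
Queue lengths at query times:
  query t=7ms: backlog = 1
  query t=9ms: backlog = 1
  query t=14ms: backlog = 1
  query t=18ms: backlog = 1
  query t=22ms: backlog = 2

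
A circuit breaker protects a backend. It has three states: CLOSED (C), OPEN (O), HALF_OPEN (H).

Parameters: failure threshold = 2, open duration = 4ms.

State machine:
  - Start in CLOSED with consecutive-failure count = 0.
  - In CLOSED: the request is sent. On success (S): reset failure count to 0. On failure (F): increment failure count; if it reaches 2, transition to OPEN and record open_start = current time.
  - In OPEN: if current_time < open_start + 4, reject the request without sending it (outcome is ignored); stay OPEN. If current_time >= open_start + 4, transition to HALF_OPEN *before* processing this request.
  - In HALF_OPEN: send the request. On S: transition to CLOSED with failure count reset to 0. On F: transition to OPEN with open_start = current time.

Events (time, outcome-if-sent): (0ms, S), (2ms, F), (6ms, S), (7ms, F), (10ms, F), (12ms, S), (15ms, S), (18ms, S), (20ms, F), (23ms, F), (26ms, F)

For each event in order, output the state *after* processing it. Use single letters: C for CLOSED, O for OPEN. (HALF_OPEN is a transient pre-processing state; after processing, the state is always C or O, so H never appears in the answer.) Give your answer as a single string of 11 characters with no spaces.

Answer: CCCCOOCCCOO

Derivation:
State after each event:
  event#1 t=0ms outcome=S: state=CLOSED
  event#2 t=2ms outcome=F: state=CLOSED
  event#3 t=6ms outcome=S: state=CLOSED
  event#4 t=7ms outcome=F: state=CLOSED
  event#5 t=10ms outcome=F: state=OPEN
  event#6 t=12ms outcome=S: state=OPEN
  event#7 t=15ms outcome=S: state=CLOSED
  event#8 t=18ms outcome=S: state=CLOSED
  event#9 t=20ms outcome=F: state=CLOSED
  event#10 t=23ms outcome=F: state=OPEN
  event#11 t=26ms outcome=F: state=OPEN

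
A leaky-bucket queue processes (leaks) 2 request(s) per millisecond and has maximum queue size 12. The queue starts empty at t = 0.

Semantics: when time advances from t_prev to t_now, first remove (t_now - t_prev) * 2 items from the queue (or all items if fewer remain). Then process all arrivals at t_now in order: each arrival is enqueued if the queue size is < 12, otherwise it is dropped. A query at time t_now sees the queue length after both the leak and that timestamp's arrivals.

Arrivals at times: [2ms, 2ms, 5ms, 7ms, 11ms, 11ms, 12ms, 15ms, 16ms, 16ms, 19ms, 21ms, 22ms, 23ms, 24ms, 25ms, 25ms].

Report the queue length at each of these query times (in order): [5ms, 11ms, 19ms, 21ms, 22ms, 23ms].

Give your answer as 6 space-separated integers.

Answer: 1 2 1 1 1 1

Derivation:
Queue lengths at query times:
  query t=5ms: backlog = 1
  query t=11ms: backlog = 2
  query t=19ms: backlog = 1
  query t=21ms: backlog = 1
  query t=22ms: backlog = 1
  query t=23ms: backlog = 1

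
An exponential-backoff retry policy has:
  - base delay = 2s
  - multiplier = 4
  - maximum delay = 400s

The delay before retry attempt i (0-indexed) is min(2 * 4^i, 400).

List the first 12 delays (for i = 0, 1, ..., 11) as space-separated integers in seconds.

Computing each delay:
  i=0: min(2*4^0, 400) = 2
  i=1: min(2*4^1, 400) = 8
  i=2: min(2*4^2, 400) = 32
  i=3: min(2*4^3, 400) = 128
  i=4: min(2*4^4, 400) = 400
  i=5: min(2*4^5, 400) = 400
  i=6: min(2*4^6, 400) = 400
  i=7: min(2*4^7, 400) = 400
  i=8: min(2*4^8, 400) = 400
  i=9: min(2*4^9, 400) = 400
  i=10: min(2*4^10, 400) = 400
  i=11: min(2*4^11, 400) = 400

Answer: 2 8 32 128 400 400 400 400 400 400 400 400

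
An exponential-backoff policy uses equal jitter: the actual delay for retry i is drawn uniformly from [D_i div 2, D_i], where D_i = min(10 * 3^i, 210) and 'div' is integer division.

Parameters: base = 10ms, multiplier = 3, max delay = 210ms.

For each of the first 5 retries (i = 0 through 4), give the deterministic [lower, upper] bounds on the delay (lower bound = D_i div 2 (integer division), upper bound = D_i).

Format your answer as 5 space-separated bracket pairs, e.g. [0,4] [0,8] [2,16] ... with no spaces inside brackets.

Computing bounds per retry:
  i=0: D_i=min(10*3^0,210)=10, bounds=[5,10]
  i=1: D_i=min(10*3^1,210)=30, bounds=[15,30]
  i=2: D_i=min(10*3^2,210)=90, bounds=[45,90]
  i=3: D_i=min(10*3^3,210)=210, bounds=[105,210]
  i=4: D_i=min(10*3^4,210)=210, bounds=[105,210]

Answer: [5,10] [15,30] [45,90] [105,210] [105,210]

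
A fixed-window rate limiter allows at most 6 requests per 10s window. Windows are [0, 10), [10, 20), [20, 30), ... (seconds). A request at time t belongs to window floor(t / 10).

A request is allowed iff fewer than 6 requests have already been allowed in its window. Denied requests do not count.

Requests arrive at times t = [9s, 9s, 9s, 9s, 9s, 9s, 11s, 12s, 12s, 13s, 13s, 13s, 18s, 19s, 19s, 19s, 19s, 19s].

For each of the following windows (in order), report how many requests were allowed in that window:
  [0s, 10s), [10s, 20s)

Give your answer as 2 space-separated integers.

Answer: 6 6

Derivation:
Processing requests:
  req#1 t=9s (window 0): ALLOW
  req#2 t=9s (window 0): ALLOW
  req#3 t=9s (window 0): ALLOW
  req#4 t=9s (window 0): ALLOW
  req#5 t=9s (window 0): ALLOW
  req#6 t=9s (window 0): ALLOW
  req#7 t=11s (window 1): ALLOW
  req#8 t=12s (window 1): ALLOW
  req#9 t=12s (window 1): ALLOW
  req#10 t=13s (window 1): ALLOW
  req#11 t=13s (window 1): ALLOW
  req#12 t=13s (window 1): ALLOW
  req#13 t=18s (window 1): DENY
  req#14 t=19s (window 1): DENY
  req#15 t=19s (window 1): DENY
  req#16 t=19s (window 1): DENY
  req#17 t=19s (window 1): DENY
  req#18 t=19s (window 1): DENY

Allowed counts by window: 6 6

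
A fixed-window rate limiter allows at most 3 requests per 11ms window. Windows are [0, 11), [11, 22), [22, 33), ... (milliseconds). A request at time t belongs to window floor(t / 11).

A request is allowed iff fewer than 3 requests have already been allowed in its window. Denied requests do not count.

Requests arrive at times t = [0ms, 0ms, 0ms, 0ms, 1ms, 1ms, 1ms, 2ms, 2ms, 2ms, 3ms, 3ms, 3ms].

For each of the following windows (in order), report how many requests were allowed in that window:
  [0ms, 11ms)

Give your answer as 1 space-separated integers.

Processing requests:
  req#1 t=0ms (window 0): ALLOW
  req#2 t=0ms (window 0): ALLOW
  req#3 t=0ms (window 0): ALLOW
  req#4 t=0ms (window 0): DENY
  req#5 t=1ms (window 0): DENY
  req#6 t=1ms (window 0): DENY
  req#7 t=1ms (window 0): DENY
  req#8 t=2ms (window 0): DENY
  req#9 t=2ms (window 0): DENY
  req#10 t=2ms (window 0): DENY
  req#11 t=3ms (window 0): DENY
  req#12 t=3ms (window 0): DENY
  req#13 t=3ms (window 0): DENY

Allowed counts by window: 3

Answer: 3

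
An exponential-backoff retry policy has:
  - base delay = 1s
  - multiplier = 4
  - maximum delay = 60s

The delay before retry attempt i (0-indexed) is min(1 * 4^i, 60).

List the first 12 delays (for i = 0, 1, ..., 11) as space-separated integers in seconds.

Answer: 1 4 16 60 60 60 60 60 60 60 60 60

Derivation:
Computing each delay:
  i=0: min(1*4^0, 60) = 1
  i=1: min(1*4^1, 60) = 4
  i=2: min(1*4^2, 60) = 16
  i=3: min(1*4^3, 60) = 60
  i=4: min(1*4^4, 60) = 60
  i=5: min(1*4^5, 60) = 60
  i=6: min(1*4^6, 60) = 60
  i=7: min(1*4^7, 60) = 60
  i=8: min(1*4^8, 60) = 60
  i=9: min(1*4^9, 60) = 60
  i=10: min(1*4^10, 60) = 60
  i=11: min(1*4^11, 60) = 60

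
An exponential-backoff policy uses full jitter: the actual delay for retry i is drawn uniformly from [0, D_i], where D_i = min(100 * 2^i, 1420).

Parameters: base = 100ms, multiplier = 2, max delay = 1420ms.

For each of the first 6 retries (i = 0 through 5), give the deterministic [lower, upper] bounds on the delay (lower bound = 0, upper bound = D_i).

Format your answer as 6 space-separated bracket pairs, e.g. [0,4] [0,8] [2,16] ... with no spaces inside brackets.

Computing bounds per retry:
  i=0: D_i=min(100*2^0,1420)=100, bounds=[0,100]
  i=1: D_i=min(100*2^1,1420)=200, bounds=[0,200]
  i=2: D_i=min(100*2^2,1420)=400, bounds=[0,400]
  i=3: D_i=min(100*2^3,1420)=800, bounds=[0,800]
  i=4: D_i=min(100*2^4,1420)=1420, bounds=[0,1420]
  i=5: D_i=min(100*2^5,1420)=1420, bounds=[0,1420]

Answer: [0,100] [0,200] [0,400] [0,800] [0,1420] [0,1420]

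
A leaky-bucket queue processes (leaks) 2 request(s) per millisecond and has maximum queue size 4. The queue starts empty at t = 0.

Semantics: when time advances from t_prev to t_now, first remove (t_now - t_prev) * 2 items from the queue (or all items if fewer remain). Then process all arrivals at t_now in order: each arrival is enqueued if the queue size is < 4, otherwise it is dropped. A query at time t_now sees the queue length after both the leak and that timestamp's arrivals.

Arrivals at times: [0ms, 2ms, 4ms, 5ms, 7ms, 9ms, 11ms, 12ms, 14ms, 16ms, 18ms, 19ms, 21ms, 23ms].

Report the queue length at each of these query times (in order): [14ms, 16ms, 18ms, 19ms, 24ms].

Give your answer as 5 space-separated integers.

Answer: 1 1 1 1 0

Derivation:
Queue lengths at query times:
  query t=14ms: backlog = 1
  query t=16ms: backlog = 1
  query t=18ms: backlog = 1
  query t=19ms: backlog = 1
  query t=24ms: backlog = 0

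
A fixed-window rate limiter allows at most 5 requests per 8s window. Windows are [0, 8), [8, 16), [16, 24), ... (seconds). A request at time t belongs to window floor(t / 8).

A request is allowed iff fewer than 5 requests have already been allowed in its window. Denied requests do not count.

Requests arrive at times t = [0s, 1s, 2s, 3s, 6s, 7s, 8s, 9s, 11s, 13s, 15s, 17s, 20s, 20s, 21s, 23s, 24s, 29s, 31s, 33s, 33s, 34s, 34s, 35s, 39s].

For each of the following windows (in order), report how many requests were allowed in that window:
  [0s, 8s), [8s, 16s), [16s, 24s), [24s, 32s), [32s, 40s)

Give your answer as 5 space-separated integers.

Processing requests:
  req#1 t=0s (window 0): ALLOW
  req#2 t=1s (window 0): ALLOW
  req#3 t=2s (window 0): ALLOW
  req#4 t=3s (window 0): ALLOW
  req#5 t=6s (window 0): ALLOW
  req#6 t=7s (window 0): DENY
  req#7 t=8s (window 1): ALLOW
  req#8 t=9s (window 1): ALLOW
  req#9 t=11s (window 1): ALLOW
  req#10 t=13s (window 1): ALLOW
  req#11 t=15s (window 1): ALLOW
  req#12 t=17s (window 2): ALLOW
  req#13 t=20s (window 2): ALLOW
  req#14 t=20s (window 2): ALLOW
  req#15 t=21s (window 2): ALLOW
  req#16 t=23s (window 2): ALLOW
  req#17 t=24s (window 3): ALLOW
  req#18 t=29s (window 3): ALLOW
  req#19 t=31s (window 3): ALLOW
  req#20 t=33s (window 4): ALLOW
  req#21 t=33s (window 4): ALLOW
  req#22 t=34s (window 4): ALLOW
  req#23 t=34s (window 4): ALLOW
  req#24 t=35s (window 4): ALLOW
  req#25 t=39s (window 4): DENY

Allowed counts by window: 5 5 5 3 5

Answer: 5 5 5 3 5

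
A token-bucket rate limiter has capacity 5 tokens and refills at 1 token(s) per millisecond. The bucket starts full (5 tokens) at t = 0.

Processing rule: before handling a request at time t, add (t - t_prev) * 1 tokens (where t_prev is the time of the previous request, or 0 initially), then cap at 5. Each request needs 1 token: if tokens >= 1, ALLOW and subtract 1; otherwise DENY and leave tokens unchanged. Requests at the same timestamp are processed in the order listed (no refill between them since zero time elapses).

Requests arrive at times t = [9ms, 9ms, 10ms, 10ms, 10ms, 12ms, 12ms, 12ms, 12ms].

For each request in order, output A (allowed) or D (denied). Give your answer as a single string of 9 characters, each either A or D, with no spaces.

Simulating step by step:
  req#1 t=9ms: ALLOW
  req#2 t=9ms: ALLOW
  req#3 t=10ms: ALLOW
  req#4 t=10ms: ALLOW
  req#5 t=10ms: ALLOW
  req#6 t=12ms: ALLOW
  req#7 t=12ms: ALLOW
  req#8 t=12ms: ALLOW
  req#9 t=12ms: DENY

Answer: AAAAAAAAD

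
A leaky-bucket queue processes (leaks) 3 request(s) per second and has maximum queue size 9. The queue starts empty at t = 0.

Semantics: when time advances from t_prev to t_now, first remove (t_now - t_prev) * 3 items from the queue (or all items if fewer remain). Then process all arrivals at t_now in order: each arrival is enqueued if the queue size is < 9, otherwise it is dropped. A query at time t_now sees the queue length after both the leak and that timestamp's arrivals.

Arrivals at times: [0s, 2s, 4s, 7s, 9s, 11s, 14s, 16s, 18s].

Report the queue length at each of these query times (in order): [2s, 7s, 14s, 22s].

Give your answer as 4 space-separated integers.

Queue lengths at query times:
  query t=2s: backlog = 1
  query t=7s: backlog = 1
  query t=14s: backlog = 1
  query t=22s: backlog = 0

Answer: 1 1 1 0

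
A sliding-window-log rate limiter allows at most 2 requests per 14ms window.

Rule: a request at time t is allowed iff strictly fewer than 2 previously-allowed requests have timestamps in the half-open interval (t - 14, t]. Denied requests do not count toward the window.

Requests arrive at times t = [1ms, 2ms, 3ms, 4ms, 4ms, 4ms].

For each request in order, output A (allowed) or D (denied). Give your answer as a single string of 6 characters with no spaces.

Answer: AADDDD

Derivation:
Tracking allowed requests in the window:
  req#1 t=1ms: ALLOW
  req#2 t=2ms: ALLOW
  req#3 t=3ms: DENY
  req#4 t=4ms: DENY
  req#5 t=4ms: DENY
  req#6 t=4ms: DENY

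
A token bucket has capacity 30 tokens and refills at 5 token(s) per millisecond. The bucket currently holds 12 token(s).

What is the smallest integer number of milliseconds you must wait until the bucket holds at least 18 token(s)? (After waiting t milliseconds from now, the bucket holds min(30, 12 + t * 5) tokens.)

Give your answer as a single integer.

Need 12 + t * 5 >= 18, so t >= 6/5.
Smallest integer t = ceil(6/5) = 2.

Answer: 2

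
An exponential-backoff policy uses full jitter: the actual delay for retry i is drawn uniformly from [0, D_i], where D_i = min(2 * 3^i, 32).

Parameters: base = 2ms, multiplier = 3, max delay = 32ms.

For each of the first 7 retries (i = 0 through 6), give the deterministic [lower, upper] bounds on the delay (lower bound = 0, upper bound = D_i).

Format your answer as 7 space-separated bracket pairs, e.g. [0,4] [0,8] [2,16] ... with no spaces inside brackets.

Computing bounds per retry:
  i=0: D_i=min(2*3^0,32)=2, bounds=[0,2]
  i=1: D_i=min(2*3^1,32)=6, bounds=[0,6]
  i=2: D_i=min(2*3^2,32)=18, bounds=[0,18]
  i=3: D_i=min(2*3^3,32)=32, bounds=[0,32]
  i=4: D_i=min(2*3^4,32)=32, bounds=[0,32]
  i=5: D_i=min(2*3^5,32)=32, bounds=[0,32]
  i=6: D_i=min(2*3^6,32)=32, bounds=[0,32]

Answer: [0,2] [0,6] [0,18] [0,32] [0,32] [0,32] [0,32]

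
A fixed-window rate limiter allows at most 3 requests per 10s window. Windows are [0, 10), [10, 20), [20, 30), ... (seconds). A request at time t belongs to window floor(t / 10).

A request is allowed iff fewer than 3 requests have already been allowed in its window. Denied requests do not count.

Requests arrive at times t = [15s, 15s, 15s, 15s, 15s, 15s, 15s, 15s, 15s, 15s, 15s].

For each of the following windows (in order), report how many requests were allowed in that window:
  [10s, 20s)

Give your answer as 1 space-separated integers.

Answer: 3

Derivation:
Processing requests:
  req#1 t=15s (window 1): ALLOW
  req#2 t=15s (window 1): ALLOW
  req#3 t=15s (window 1): ALLOW
  req#4 t=15s (window 1): DENY
  req#5 t=15s (window 1): DENY
  req#6 t=15s (window 1): DENY
  req#7 t=15s (window 1): DENY
  req#8 t=15s (window 1): DENY
  req#9 t=15s (window 1): DENY
  req#10 t=15s (window 1): DENY
  req#11 t=15s (window 1): DENY

Allowed counts by window: 3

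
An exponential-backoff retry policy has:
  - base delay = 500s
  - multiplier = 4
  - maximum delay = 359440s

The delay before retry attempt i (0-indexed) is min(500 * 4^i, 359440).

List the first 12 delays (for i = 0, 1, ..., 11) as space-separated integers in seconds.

Computing each delay:
  i=0: min(500*4^0, 359440) = 500
  i=1: min(500*4^1, 359440) = 2000
  i=2: min(500*4^2, 359440) = 8000
  i=3: min(500*4^3, 359440) = 32000
  i=4: min(500*4^4, 359440) = 128000
  i=5: min(500*4^5, 359440) = 359440
  i=6: min(500*4^6, 359440) = 359440
  i=7: min(500*4^7, 359440) = 359440
  i=8: min(500*4^8, 359440) = 359440
  i=9: min(500*4^9, 359440) = 359440
  i=10: min(500*4^10, 359440) = 359440
  i=11: min(500*4^11, 359440) = 359440

Answer: 500 2000 8000 32000 128000 359440 359440 359440 359440 359440 359440 359440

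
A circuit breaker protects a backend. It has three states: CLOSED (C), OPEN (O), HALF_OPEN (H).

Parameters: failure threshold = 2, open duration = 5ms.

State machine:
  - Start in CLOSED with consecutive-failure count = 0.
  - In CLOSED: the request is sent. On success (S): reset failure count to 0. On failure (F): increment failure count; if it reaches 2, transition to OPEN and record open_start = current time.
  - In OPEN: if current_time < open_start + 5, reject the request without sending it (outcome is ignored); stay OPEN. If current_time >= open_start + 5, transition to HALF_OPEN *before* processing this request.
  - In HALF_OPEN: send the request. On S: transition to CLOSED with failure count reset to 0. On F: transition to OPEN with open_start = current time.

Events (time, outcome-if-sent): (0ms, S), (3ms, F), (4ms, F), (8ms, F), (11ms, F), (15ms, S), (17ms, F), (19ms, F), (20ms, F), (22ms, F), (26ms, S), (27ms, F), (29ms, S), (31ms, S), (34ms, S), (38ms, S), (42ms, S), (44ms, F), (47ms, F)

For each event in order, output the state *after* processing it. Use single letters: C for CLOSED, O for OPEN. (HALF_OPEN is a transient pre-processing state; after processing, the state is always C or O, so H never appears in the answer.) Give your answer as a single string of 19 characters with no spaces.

Answer: CCOOOOOOOOOOOOCCCCO

Derivation:
State after each event:
  event#1 t=0ms outcome=S: state=CLOSED
  event#2 t=3ms outcome=F: state=CLOSED
  event#3 t=4ms outcome=F: state=OPEN
  event#4 t=8ms outcome=F: state=OPEN
  event#5 t=11ms outcome=F: state=OPEN
  event#6 t=15ms outcome=S: state=OPEN
  event#7 t=17ms outcome=F: state=OPEN
  event#8 t=19ms outcome=F: state=OPEN
  event#9 t=20ms outcome=F: state=OPEN
  event#10 t=22ms outcome=F: state=OPEN
  event#11 t=26ms outcome=S: state=OPEN
  event#12 t=27ms outcome=F: state=OPEN
  event#13 t=29ms outcome=S: state=OPEN
  event#14 t=31ms outcome=S: state=OPEN
  event#15 t=34ms outcome=S: state=CLOSED
  event#16 t=38ms outcome=S: state=CLOSED
  event#17 t=42ms outcome=S: state=CLOSED
  event#18 t=44ms outcome=F: state=CLOSED
  event#19 t=47ms outcome=F: state=OPEN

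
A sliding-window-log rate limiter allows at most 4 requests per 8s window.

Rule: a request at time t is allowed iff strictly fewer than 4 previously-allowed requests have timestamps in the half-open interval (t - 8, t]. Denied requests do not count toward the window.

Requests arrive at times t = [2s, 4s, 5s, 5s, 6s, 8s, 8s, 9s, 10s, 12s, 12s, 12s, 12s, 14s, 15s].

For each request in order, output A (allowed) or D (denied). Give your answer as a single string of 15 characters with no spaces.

Tracking allowed requests in the window:
  req#1 t=2s: ALLOW
  req#2 t=4s: ALLOW
  req#3 t=5s: ALLOW
  req#4 t=5s: ALLOW
  req#5 t=6s: DENY
  req#6 t=8s: DENY
  req#7 t=8s: DENY
  req#8 t=9s: DENY
  req#9 t=10s: ALLOW
  req#10 t=12s: ALLOW
  req#11 t=12s: DENY
  req#12 t=12s: DENY
  req#13 t=12s: DENY
  req#14 t=14s: ALLOW
  req#15 t=15s: ALLOW

Answer: AAAADDDDAADDDAA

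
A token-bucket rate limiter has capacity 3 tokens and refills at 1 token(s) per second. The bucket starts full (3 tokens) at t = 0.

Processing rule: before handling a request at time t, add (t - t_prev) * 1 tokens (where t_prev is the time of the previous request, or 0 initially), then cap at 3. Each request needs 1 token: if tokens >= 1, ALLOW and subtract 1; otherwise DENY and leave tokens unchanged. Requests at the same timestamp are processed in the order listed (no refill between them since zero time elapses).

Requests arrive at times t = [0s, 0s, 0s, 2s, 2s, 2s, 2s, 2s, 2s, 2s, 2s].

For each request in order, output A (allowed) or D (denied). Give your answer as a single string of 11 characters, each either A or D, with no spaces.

Simulating step by step:
  req#1 t=0s: ALLOW
  req#2 t=0s: ALLOW
  req#3 t=0s: ALLOW
  req#4 t=2s: ALLOW
  req#5 t=2s: ALLOW
  req#6 t=2s: DENY
  req#7 t=2s: DENY
  req#8 t=2s: DENY
  req#9 t=2s: DENY
  req#10 t=2s: DENY
  req#11 t=2s: DENY

Answer: AAAAADDDDDD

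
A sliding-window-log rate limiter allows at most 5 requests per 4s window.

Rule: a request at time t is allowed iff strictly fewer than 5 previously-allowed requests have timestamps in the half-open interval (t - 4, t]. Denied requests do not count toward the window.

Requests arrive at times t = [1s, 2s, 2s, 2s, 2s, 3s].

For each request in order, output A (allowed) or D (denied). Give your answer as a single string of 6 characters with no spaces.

Answer: AAAAAD

Derivation:
Tracking allowed requests in the window:
  req#1 t=1s: ALLOW
  req#2 t=2s: ALLOW
  req#3 t=2s: ALLOW
  req#4 t=2s: ALLOW
  req#5 t=2s: ALLOW
  req#6 t=3s: DENY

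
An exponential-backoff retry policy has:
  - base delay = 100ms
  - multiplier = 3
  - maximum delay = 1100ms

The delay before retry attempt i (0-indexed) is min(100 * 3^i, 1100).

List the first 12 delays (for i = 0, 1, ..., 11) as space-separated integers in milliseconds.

Answer: 100 300 900 1100 1100 1100 1100 1100 1100 1100 1100 1100

Derivation:
Computing each delay:
  i=0: min(100*3^0, 1100) = 100
  i=1: min(100*3^1, 1100) = 300
  i=2: min(100*3^2, 1100) = 900
  i=3: min(100*3^3, 1100) = 1100
  i=4: min(100*3^4, 1100) = 1100
  i=5: min(100*3^5, 1100) = 1100
  i=6: min(100*3^6, 1100) = 1100
  i=7: min(100*3^7, 1100) = 1100
  i=8: min(100*3^8, 1100) = 1100
  i=9: min(100*3^9, 1100) = 1100
  i=10: min(100*3^10, 1100) = 1100
  i=11: min(100*3^11, 1100) = 1100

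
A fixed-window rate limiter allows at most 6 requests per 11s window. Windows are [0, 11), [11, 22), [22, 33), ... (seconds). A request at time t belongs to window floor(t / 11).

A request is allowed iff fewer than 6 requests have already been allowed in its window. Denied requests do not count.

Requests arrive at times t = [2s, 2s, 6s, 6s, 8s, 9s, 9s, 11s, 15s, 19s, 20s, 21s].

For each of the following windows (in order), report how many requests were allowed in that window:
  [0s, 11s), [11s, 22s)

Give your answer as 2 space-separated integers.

Processing requests:
  req#1 t=2s (window 0): ALLOW
  req#2 t=2s (window 0): ALLOW
  req#3 t=6s (window 0): ALLOW
  req#4 t=6s (window 0): ALLOW
  req#5 t=8s (window 0): ALLOW
  req#6 t=9s (window 0): ALLOW
  req#7 t=9s (window 0): DENY
  req#8 t=11s (window 1): ALLOW
  req#9 t=15s (window 1): ALLOW
  req#10 t=19s (window 1): ALLOW
  req#11 t=20s (window 1): ALLOW
  req#12 t=21s (window 1): ALLOW

Allowed counts by window: 6 5

Answer: 6 5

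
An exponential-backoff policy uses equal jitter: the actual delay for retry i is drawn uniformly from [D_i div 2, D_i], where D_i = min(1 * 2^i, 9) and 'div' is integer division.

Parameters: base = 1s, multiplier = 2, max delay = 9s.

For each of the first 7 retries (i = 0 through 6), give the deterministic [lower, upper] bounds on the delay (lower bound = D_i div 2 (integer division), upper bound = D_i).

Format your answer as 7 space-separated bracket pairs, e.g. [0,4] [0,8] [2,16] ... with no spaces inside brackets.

Answer: [0,1] [1,2] [2,4] [4,8] [4,9] [4,9] [4,9]

Derivation:
Computing bounds per retry:
  i=0: D_i=min(1*2^0,9)=1, bounds=[0,1]
  i=1: D_i=min(1*2^1,9)=2, bounds=[1,2]
  i=2: D_i=min(1*2^2,9)=4, bounds=[2,4]
  i=3: D_i=min(1*2^3,9)=8, bounds=[4,8]
  i=4: D_i=min(1*2^4,9)=9, bounds=[4,9]
  i=5: D_i=min(1*2^5,9)=9, bounds=[4,9]
  i=6: D_i=min(1*2^6,9)=9, bounds=[4,9]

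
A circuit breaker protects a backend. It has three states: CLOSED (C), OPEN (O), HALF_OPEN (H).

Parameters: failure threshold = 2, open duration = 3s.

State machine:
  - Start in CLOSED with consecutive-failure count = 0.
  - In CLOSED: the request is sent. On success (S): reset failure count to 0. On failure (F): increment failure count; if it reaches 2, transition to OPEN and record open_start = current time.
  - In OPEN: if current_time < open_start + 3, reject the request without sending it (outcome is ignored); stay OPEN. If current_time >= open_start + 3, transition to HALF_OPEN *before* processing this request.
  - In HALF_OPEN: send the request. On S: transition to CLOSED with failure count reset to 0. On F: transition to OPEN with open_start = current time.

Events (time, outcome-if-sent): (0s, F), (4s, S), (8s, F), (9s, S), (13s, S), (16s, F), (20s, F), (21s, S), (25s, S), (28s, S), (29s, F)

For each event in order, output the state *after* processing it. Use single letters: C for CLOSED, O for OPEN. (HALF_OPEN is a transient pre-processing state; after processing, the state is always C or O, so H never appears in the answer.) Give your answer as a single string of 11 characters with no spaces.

State after each event:
  event#1 t=0s outcome=F: state=CLOSED
  event#2 t=4s outcome=S: state=CLOSED
  event#3 t=8s outcome=F: state=CLOSED
  event#4 t=9s outcome=S: state=CLOSED
  event#5 t=13s outcome=S: state=CLOSED
  event#6 t=16s outcome=F: state=CLOSED
  event#7 t=20s outcome=F: state=OPEN
  event#8 t=21s outcome=S: state=OPEN
  event#9 t=25s outcome=S: state=CLOSED
  event#10 t=28s outcome=S: state=CLOSED
  event#11 t=29s outcome=F: state=CLOSED

Answer: CCCCCCOOCCC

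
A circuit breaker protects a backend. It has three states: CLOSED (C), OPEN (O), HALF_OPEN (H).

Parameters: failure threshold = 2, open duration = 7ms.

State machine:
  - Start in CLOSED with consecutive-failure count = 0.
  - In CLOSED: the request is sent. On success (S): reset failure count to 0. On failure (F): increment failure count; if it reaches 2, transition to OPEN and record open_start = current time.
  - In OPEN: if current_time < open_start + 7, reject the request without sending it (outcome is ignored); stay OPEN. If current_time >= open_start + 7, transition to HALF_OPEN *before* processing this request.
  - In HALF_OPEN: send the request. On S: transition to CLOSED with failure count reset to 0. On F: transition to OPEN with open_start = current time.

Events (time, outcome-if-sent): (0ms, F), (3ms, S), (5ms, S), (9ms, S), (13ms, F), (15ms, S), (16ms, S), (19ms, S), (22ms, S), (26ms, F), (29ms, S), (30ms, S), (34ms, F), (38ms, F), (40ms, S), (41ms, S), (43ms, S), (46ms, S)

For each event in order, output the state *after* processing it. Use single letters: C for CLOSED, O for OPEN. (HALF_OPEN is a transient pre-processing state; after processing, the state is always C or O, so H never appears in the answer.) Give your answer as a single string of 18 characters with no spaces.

Answer: CCCCCCCCCCCCCOOOOC

Derivation:
State after each event:
  event#1 t=0ms outcome=F: state=CLOSED
  event#2 t=3ms outcome=S: state=CLOSED
  event#3 t=5ms outcome=S: state=CLOSED
  event#4 t=9ms outcome=S: state=CLOSED
  event#5 t=13ms outcome=F: state=CLOSED
  event#6 t=15ms outcome=S: state=CLOSED
  event#7 t=16ms outcome=S: state=CLOSED
  event#8 t=19ms outcome=S: state=CLOSED
  event#9 t=22ms outcome=S: state=CLOSED
  event#10 t=26ms outcome=F: state=CLOSED
  event#11 t=29ms outcome=S: state=CLOSED
  event#12 t=30ms outcome=S: state=CLOSED
  event#13 t=34ms outcome=F: state=CLOSED
  event#14 t=38ms outcome=F: state=OPEN
  event#15 t=40ms outcome=S: state=OPEN
  event#16 t=41ms outcome=S: state=OPEN
  event#17 t=43ms outcome=S: state=OPEN
  event#18 t=46ms outcome=S: state=CLOSED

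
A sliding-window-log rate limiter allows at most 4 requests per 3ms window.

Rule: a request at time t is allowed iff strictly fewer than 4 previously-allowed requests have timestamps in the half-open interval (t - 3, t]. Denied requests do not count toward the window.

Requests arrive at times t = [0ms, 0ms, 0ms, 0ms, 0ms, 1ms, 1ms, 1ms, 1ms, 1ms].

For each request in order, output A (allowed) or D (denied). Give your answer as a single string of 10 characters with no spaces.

Answer: AAAADDDDDD

Derivation:
Tracking allowed requests in the window:
  req#1 t=0ms: ALLOW
  req#2 t=0ms: ALLOW
  req#3 t=0ms: ALLOW
  req#4 t=0ms: ALLOW
  req#5 t=0ms: DENY
  req#6 t=1ms: DENY
  req#7 t=1ms: DENY
  req#8 t=1ms: DENY
  req#9 t=1ms: DENY
  req#10 t=1ms: DENY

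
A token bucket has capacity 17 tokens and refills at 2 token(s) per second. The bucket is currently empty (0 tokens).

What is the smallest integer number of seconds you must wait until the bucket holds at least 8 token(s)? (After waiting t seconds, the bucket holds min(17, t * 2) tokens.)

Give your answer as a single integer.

Answer: 4

Derivation:
Need t * 2 >= 8, so t >= 8/2.
Smallest integer t = ceil(8/2) = 4.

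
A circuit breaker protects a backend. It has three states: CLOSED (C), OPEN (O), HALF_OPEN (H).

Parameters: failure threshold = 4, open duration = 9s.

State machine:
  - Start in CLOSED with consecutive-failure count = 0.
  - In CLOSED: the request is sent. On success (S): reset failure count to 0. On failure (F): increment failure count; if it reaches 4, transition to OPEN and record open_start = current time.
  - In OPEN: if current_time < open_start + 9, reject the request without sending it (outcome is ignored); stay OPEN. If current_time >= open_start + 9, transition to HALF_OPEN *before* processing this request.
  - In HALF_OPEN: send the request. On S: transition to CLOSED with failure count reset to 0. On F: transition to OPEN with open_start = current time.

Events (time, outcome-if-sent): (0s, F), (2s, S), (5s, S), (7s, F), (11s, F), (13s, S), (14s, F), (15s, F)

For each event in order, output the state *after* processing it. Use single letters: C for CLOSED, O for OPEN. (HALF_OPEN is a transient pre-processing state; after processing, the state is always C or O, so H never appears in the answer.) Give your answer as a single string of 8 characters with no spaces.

Answer: CCCCCCCC

Derivation:
State after each event:
  event#1 t=0s outcome=F: state=CLOSED
  event#2 t=2s outcome=S: state=CLOSED
  event#3 t=5s outcome=S: state=CLOSED
  event#4 t=7s outcome=F: state=CLOSED
  event#5 t=11s outcome=F: state=CLOSED
  event#6 t=13s outcome=S: state=CLOSED
  event#7 t=14s outcome=F: state=CLOSED
  event#8 t=15s outcome=F: state=CLOSED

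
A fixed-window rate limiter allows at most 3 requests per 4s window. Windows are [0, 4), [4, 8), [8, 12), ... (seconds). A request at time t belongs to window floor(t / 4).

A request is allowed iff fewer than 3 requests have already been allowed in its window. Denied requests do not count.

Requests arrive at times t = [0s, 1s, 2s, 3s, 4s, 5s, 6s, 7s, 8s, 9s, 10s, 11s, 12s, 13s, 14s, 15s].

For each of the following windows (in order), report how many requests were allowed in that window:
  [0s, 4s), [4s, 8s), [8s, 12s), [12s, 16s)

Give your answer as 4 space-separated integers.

Answer: 3 3 3 3

Derivation:
Processing requests:
  req#1 t=0s (window 0): ALLOW
  req#2 t=1s (window 0): ALLOW
  req#3 t=2s (window 0): ALLOW
  req#4 t=3s (window 0): DENY
  req#5 t=4s (window 1): ALLOW
  req#6 t=5s (window 1): ALLOW
  req#7 t=6s (window 1): ALLOW
  req#8 t=7s (window 1): DENY
  req#9 t=8s (window 2): ALLOW
  req#10 t=9s (window 2): ALLOW
  req#11 t=10s (window 2): ALLOW
  req#12 t=11s (window 2): DENY
  req#13 t=12s (window 3): ALLOW
  req#14 t=13s (window 3): ALLOW
  req#15 t=14s (window 3): ALLOW
  req#16 t=15s (window 3): DENY

Allowed counts by window: 3 3 3 3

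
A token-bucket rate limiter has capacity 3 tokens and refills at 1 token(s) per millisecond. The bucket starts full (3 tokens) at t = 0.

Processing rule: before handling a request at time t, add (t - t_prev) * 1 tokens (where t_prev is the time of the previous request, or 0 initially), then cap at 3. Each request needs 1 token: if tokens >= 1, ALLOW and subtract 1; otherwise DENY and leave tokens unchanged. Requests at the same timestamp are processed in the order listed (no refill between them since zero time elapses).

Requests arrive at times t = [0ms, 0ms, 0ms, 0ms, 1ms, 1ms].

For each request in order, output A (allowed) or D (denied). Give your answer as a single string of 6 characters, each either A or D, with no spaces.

Simulating step by step:
  req#1 t=0ms: ALLOW
  req#2 t=0ms: ALLOW
  req#3 t=0ms: ALLOW
  req#4 t=0ms: DENY
  req#5 t=1ms: ALLOW
  req#6 t=1ms: DENY

Answer: AAADAD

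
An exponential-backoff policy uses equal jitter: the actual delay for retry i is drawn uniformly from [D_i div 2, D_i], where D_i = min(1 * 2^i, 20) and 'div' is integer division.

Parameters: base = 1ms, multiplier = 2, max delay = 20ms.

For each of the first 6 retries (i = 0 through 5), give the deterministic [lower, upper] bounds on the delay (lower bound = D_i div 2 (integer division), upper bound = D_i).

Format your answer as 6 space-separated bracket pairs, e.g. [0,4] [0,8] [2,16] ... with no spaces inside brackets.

Answer: [0,1] [1,2] [2,4] [4,8] [8,16] [10,20]

Derivation:
Computing bounds per retry:
  i=0: D_i=min(1*2^0,20)=1, bounds=[0,1]
  i=1: D_i=min(1*2^1,20)=2, bounds=[1,2]
  i=2: D_i=min(1*2^2,20)=4, bounds=[2,4]
  i=3: D_i=min(1*2^3,20)=8, bounds=[4,8]
  i=4: D_i=min(1*2^4,20)=16, bounds=[8,16]
  i=5: D_i=min(1*2^5,20)=20, bounds=[10,20]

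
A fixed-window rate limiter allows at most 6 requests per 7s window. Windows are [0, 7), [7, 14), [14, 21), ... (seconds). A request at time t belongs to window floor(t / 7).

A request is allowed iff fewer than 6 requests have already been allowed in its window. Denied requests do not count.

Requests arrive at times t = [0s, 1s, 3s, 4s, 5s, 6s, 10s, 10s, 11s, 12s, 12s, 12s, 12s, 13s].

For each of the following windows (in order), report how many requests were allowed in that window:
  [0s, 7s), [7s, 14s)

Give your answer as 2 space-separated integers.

Answer: 6 6

Derivation:
Processing requests:
  req#1 t=0s (window 0): ALLOW
  req#2 t=1s (window 0): ALLOW
  req#3 t=3s (window 0): ALLOW
  req#4 t=4s (window 0): ALLOW
  req#5 t=5s (window 0): ALLOW
  req#6 t=6s (window 0): ALLOW
  req#7 t=10s (window 1): ALLOW
  req#8 t=10s (window 1): ALLOW
  req#9 t=11s (window 1): ALLOW
  req#10 t=12s (window 1): ALLOW
  req#11 t=12s (window 1): ALLOW
  req#12 t=12s (window 1): ALLOW
  req#13 t=12s (window 1): DENY
  req#14 t=13s (window 1): DENY

Allowed counts by window: 6 6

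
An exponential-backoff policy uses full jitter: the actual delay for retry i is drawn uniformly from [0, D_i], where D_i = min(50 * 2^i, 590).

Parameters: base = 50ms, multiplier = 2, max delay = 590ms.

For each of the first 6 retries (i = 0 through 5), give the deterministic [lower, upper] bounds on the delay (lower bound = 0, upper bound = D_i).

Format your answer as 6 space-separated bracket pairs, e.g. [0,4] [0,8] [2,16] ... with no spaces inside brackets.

Answer: [0,50] [0,100] [0,200] [0,400] [0,590] [0,590]

Derivation:
Computing bounds per retry:
  i=0: D_i=min(50*2^0,590)=50, bounds=[0,50]
  i=1: D_i=min(50*2^1,590)=100, bounds=[0,100]
  i=2: D_i=min(50*2^2,590)=200, bounds=[0,200]
  i=3: D_i=min(50*2^3,590)=400, bounds=[0,400]
  i=4: D_i=min(50*2^4,590)=590, bounds=[0,590]
  i=5: D_i=min(50*2^5,590)=590, bounds=[0,590]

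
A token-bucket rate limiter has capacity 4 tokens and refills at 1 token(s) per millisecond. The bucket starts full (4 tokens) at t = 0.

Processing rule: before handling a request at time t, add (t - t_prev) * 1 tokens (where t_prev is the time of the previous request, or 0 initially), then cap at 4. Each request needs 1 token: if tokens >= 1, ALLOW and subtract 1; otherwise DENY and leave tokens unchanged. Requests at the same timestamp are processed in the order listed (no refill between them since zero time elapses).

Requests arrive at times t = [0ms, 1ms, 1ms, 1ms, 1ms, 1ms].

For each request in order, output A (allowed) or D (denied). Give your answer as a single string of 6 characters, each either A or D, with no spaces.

Answer: AAAAAD

Derivation:
Simulating step by step:
  req#1 t=0ms: ALLOW
  req#2 t=1ms: ALLOW
  req#3 t=1ms: ALLOW
  req#4 t=1ms: ALLOW
  req#5 t=1ms: ALLOW
  req#6 t=1ms: DENY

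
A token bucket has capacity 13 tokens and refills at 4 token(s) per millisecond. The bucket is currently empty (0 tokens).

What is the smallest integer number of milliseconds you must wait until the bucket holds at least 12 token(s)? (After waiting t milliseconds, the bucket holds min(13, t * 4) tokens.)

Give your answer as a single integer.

Answer: 3

Derivation:
Need t * 4 >= 12, so t >= 12/4.
Smallest integer t = ceil(12/4) = 3.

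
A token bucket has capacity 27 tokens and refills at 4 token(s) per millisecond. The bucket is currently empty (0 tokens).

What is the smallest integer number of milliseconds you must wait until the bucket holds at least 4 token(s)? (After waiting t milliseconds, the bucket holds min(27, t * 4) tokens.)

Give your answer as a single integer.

Answer: 1

Derivation:
Need t * 4 >= 4, so t >= 4/4.
Smallest integer t = ceil(4/4) = 1.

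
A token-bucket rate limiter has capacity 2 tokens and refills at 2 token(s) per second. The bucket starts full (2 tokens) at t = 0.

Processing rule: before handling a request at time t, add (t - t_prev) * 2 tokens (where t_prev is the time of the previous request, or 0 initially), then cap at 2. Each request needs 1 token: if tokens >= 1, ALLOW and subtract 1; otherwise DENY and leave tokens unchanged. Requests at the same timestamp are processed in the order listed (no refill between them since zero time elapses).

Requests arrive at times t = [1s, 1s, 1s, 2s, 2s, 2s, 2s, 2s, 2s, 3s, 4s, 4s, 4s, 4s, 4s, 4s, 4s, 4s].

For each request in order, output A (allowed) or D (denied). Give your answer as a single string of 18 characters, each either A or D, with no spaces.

Simulating step by step:
  req#1 t=1s: ALLOW
  req#2 t=1s: ALLOW
  req#3 t=1s: DENY
  req#4 t=2s: ALLOW
  req#5 t=2s: ALLOW
  req#6 t=2s: DENY
  req#7 t=2s: DENY
  req#8 t=2s: DENY
  req#9 t=2s: DENY
  req#10 t=3s: ALLOW
  req#11 t=4s: ALLOW
  req#12 t=4s: ALLOW
  req#13 t=4s: DENY
  req#14 t=4s: DENY
  req#15 t=4s: DENY
  req#16 t=4s: DENY
  req#17 t=4s: DENY
  req#18 t=4s: DENY

Answer: AADAADDDDAAADDDDDD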